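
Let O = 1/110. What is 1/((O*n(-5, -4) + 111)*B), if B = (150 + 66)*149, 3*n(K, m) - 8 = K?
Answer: 55/196499412 ≈ 2.7990e-7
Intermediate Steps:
O = 1/110 ≈ 0.0090909
n(K, m) = 8/3 + K/3
B = 32184 (B = 216*149 = 32184)
1/((O*n(-5, -4) + 111)*B) = 1/(((8/3 + (⅓)*(-5))/110 + 111)*32184) = (1/32184)/((8/3 - 5/3)/110 + 111) = (1/32184)/((1/110)*1 + 111) = (1/32184)/(1/110 + 111) = (1/32184)/(12211/110) = (110/12211)*(1/32184) = 55/196499412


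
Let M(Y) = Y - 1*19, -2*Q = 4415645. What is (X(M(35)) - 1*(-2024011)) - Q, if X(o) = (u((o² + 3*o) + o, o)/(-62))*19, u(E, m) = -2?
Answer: 262373715/62 ≈ 4.2318e+6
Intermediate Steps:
Q = -4415645/2 (Q = -½*4415645 = -4415645/2 ≈ -2.2078e+6)
M(Y) = -19 + Y (M(Y) = Y - 19 = -19 + Y)
X(o) = 19/31 (X(o) = -2/(-62)*19 = -2*(-1/62)*19 = (1/31)*19 = 19/31)
(X(M(35)) - 1*(-2024011)) - Q = (19/31 - 1*(-2024011)) - 1*(-4415645/2) = (19/31 + 2024011) + 4415645/2 = 62744360/31 + 4415645/2 = 262373715/62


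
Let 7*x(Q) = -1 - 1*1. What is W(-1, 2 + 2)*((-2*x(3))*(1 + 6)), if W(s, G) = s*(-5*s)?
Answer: -20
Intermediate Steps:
x(Q) = -2/7 (x(Q) = (-1 - 1*1)/7 = (-1 - 1)/7 = (⅐)*(-2) = -2/7)
W(s, G) = -5*s²
W(-1, 2 + 2)*((-2*x(3))*(1 + 6)) = (-5*(-1)²)*((-2*(-2/7))*(1 + 6)) = (-5*1)*((4/7)*7) = -5*4 = -20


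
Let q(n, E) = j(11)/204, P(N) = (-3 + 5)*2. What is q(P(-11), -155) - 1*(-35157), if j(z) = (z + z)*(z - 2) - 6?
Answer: 597685/17 ≈ 35158.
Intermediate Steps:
P(N) = 4 (P(N) = 2*2 = 4)
j(z) = -6 + 2*z*(-2 + z) (j(z) = (2*z)*(-2 + z) - 6 = 2*z*(-2 + z) - 6 = -6 + 2*z*(-2 + z))
q(n, E) = 16/17 (q(n, E) = (-6 - 4*11 + 2*11**2)/204 = (-6 - 44 + 2*121)*(1/204) = (-6 - 44 + 242)*(1/204) = 192*(1/204) = 16/17)
q(P(-11), -155) - 1*(-35157) = 16/17 - 1*(-35157) = 16/17 + 35157 = 597685/17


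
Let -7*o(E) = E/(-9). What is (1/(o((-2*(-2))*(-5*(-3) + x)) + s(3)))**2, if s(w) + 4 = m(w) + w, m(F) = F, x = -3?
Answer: 441/3364 ≈ 0.13109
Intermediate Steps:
s(w) = -4 + 2*w (s(w) = -4 + (w + w) = -4 + 2*w)
o(E) = E/63 (o(E) = -E/(7*(-9)) = -E*(-1)/(7*9) = -(-1)*E/63 = E/63)
(1/(o((-2*(-2))*(-5*(-3) + x)) + s(3)))**2 = (1/(((-2*(-2))*(-5*(-3) - 3))/63 + (-4 + 2*3)))**2 = (1/((4*(15 - 3))/63 + (-4 + 6)))**2 = (1/((4*12)/63 + 2))**2 = (1/((1/63)*48 + 2))**2 = (1/(16/21 + 2))**2 = (1/(58/21))**2 = (21/58)**2 = 441/3364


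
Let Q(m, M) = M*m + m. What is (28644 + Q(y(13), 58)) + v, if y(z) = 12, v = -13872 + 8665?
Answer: 24145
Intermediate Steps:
v = -5207
Q(m, M) = m + M*m
(28644 + Q(y(13), 58)) + v = (28644 + 12*(1 + 58)) - 5207 = (28644 + 12*59) - 5207 = (28644 + 708) - 5207 = 29352 - 5207 = 24145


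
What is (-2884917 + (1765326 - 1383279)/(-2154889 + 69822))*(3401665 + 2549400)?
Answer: -35797117654673257590/2085067 ≈ -1.7168e+13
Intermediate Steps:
(-2884917 + (1765326 - 1383279)/(-2154889 + 69822))*(3401665 + 2549400) = (-2884917 + 382047/(-2085067))*5951065 = (-2884917 + 382047*(-1/2085067))*5951065 = (-2884917 - 382047/2085067)*5951065 = -6015245616486/2085067*5951065 = -35797117654673257590/2085067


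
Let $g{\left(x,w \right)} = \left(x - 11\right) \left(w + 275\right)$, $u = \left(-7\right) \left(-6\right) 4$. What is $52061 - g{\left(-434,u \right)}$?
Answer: $249196$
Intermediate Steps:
$u = 168$ ($u = 42 \cdot 4 = 168$)
$g{\left(x,w \right)} = \left(-11 + x\right) \left(275 + w\right)$
$52061 - g{\left(-434,u \right)} = 52061 - \left(-3025 - 1848 + 275 \left(-434\right) + 168 \left(-434\right)\right) = 52061 - \left(-3025 - 1848 - 119350 - 72912\right) = 52061 - -197135 = 52061 + 197135 = 249196$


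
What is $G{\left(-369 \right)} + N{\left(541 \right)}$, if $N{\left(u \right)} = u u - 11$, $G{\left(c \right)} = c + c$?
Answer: $291932$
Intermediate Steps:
$G{\left(c \right)} = 2 c$
$N{\left(u \right)} = -11 + u^{2}$ ($N{\left(u \right)} = u^{2} - 11 = -11 + u^{2}$)
$G{\left(-369 \right)} + N{\left(541 \right)} = 2 \left(-369\right) - \left(11 - 541^{2}\right) = -738 + \left(-11 + 292681\right) = -738 + 292670 = 291932$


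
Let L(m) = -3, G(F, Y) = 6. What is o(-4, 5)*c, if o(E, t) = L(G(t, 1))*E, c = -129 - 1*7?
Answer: -1632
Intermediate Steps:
c = -136 (c = -129 - 7 = -136)
o(E, t) = -3*E
o(-4, 5)*c = -3*(-4)*(-136) = 12*(-136) = -1632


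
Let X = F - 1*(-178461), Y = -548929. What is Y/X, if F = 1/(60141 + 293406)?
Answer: -194072201163/63094351168 ≈ -3.0759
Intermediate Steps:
F = 1/353547 ≈ 2.8285e-6
X = 63094351168/353547 (X = 1/353547 - 1*(-178461) = 1/353547 + 178461 = 63094351168/353547 ≈ 1.7846e+5)
Y/X = -548929/63094351168/353547 = -548929*353547/63094351168 = -194072201163/63094351168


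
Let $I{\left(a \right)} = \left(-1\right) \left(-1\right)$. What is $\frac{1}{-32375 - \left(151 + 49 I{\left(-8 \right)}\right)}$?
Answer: $- \frac{1}{32575} \approx -3.0698 \cdot 10^{-5}$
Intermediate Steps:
$I{\left(a \right)} = 1$
$\frac{1}{-32375 - \left(151 + 49 I{\left(-8 \right)}\right)} = \frac{1}{-32375 - 200} = \frac{1}{-32575} = - \frac{1}{32575}$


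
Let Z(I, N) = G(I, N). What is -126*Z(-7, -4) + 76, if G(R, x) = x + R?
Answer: 1462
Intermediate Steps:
G(R, x) = R + x
Z(I, N) = I + N
-126*Z(-7, -4) + 76 = -126*(-7 - 4) + 76 = -126*(-11) + 76 = 1386 + 76 = 1462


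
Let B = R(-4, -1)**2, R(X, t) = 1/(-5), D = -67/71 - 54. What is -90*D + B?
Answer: 8777321/1775 ≈ 4945.0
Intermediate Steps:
D = -3901/71 (D = -67*1/71 - 54 = -67/71 - 54 = -3901/71 ≈ -54.944)
R(X, t) = -1/5
B = 1/25 (B = (-1/5)**2 = 1/25 ≈ 0.040000)
-90*D + B = -90*(-3901/71) + 1/25 = 351090/71 + 1/25 = 8777321/1775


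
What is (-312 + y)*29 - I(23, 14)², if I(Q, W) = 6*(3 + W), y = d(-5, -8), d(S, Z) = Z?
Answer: -19684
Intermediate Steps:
y = -8
I(Q, W) = 18 + 6*W
(-312 + y)*29 - I(23, 14)² = (-312 - 8)*29 - (18 + 6*14)² = -320*29 - (18 + 84)² = -9280 - 1*102² = -9280 - 1*10404 = -9280 - 10404 = -19684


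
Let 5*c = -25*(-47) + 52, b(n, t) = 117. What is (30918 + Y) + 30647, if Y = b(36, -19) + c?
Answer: 309637/5 ≈ 61927.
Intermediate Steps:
c = 1227/5 (c = (-25*(-47) + 52)/5 = (1175 + 52)/5 = (⅕)*1227 = 1227/5 ≈ 245.40)
Y = 1812/5 (Y = 117 + 1227/5 = 1812/5 ≈ 362.40)
(30918 + Y) + 30647 = (30918 + 1812/5) + 30647 = 156402/5 + 30647 = 309637/5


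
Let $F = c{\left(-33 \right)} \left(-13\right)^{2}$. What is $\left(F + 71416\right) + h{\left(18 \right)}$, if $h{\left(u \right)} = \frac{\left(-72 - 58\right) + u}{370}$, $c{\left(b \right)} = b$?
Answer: $\frac{12180159}{185} \approx 65839.0$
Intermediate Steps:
$h{\left(u \right)} = - \frac{13}{37} + \frac{u}{370}$ ($h{\left(u \right)} = \left(\left(-72 - 58\right) + u\right) \frac{1}{370} = \left(-130 + u\right) \frac{1}{370} = - \frac{13}{37} + \frac{u}{370}$)
$F = -5577$ ($F = - 33 \left(-13\right)^{2} = \left(-33\right) 169 = -5577$)
$\left(F + 71416\right) + h{\left(18 \right)} = \left(-5577 + 71416\right) + \left(- \frac{13}{37} + \frac{1}{370} \cdot 18\right) = 65839 + \left(- \frac{13}{37} + \frac{9}{185}\right) = 65839 - \frac{56}{185} = \frac{12180159}{185}$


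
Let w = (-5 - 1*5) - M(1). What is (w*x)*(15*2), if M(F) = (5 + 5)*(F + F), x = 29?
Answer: -26100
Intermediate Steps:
M(F) = 20*F (M(F) = 10*(2*F) = 20*F)
w = -30 (w = (-5 - 1*5) - 20 = (-5 - 5) - 1*20 = -10 - 20 = -30)
(w*x)*(15*2) = (-30*29)*(15*2) = -870*30 = -26100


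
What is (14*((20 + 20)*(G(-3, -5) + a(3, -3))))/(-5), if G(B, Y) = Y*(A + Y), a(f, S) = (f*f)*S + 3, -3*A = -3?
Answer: 448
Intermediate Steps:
A = 1 (A = -⅓*(-3) = 1)
a(f, S) = 3 + S*f² (a(f, S) = f²*S + 3 = S*f² + 3 = 3 + S*f²)
G(B, Y) = Y*(1 + Y)
(14*((20 + 20)*(G(-3, -5) + a(3, -3))))/(-5) = (14*((20 + 20)*(-5*(1 - 5) + (3 - 3*3²))))/(-5) = (14*(40*(-5*(-4) + (3 - 3*9))))*(-⅕) = (14*(40*(20 + (3 - 27))))*(-⅕) = (14*(40*(20 - 24)))*(-⅕) = (14*(40*(-4)))*(-⅕) = (14*(-160))*(-⅕) = -2240*(-⅕) = 448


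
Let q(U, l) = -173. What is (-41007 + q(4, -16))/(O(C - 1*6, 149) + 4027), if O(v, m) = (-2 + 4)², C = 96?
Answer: -1420/139 ≈ -10.216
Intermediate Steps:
O(v, m) = 4 (O(v, m) = 2² = 4)
(-41007 + q(4, -16))/(O(C - 1*6, 149) + 4027) = (-41007 - 173)/(4 + 4027) = -41180/4031 = -41180*1/4031 = -1420/139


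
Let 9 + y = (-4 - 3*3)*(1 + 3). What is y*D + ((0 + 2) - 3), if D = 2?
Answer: -123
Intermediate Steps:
y = -61 (y = -9 + (-4 - 3*3)*(1 + 3) = -9 + (-4 - 9)*4 = -9 - 13*4 = -9 - 52 = -61)
y*D + ((0 + 2) - 3) = -61*2 + ((0 + 2) - 3) = -122 + (2 - 3) = -122 - 1 = -123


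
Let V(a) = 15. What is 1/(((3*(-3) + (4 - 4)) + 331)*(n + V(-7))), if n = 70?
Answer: 1/27370 ≈ 3.6536e-5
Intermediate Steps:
1/(((3*(-3) + (4 - 4)) + 331)*(n + V(-7))) = 1/(((3*(-3) + (4 - 4)) + 331)*(70 + 15)) = 1/(((-9 + 0) + 331)*85) = 1/((-9 + 331)*85) = 1/(322*85) = 1/27370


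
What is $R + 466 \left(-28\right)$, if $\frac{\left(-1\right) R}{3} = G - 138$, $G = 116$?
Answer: $-12982$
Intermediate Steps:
$R = 66$ ($R = - 3 \left(116 - 138\right) = \left(-3\right) \left(-22\right) = 66$)
$R + 466 \left(-28\right) = 66 + 466 \left(-28\right) = 66 - 13048 = -12982$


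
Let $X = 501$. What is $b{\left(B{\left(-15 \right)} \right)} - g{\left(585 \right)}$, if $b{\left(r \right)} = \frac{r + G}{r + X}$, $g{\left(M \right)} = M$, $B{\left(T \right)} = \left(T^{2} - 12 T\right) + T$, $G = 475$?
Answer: $- \frac{520370}{891} \approx -584.03$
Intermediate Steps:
$B{\left(T \right)} = T^{2} - 11 T$
$b{\left(r \right)} = \frac{475 + r}{501 + r}$ ($b{\left(r \right)} = \frac{r + 475}{r + 501} = \frac{475 + r}{501 + r}$)
$b{\left(B{\left(-15 \right)} \right)} - g{\left(585 \right)} = \frac{475 - 15 \left(-11 - 15\right)}{501 - 15 \left(-11 - 15\right)} - 585 = \frac{475 - -390}{501 - -390} - 585 = \frac{475 + 390}{501 + 390} - 585 = \frac{1}{891} \cdot 865 - 585 = \frac{865}{891} - 585 = - \frac{520370}{891}$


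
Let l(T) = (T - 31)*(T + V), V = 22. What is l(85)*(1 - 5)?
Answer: -23112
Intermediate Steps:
l(T) = (-31 + T)*(22 + T) (l(T) = (T - 31)*(T + 22) = (-31 + T)*(22 + T))
l(85)*(1 - 5) = (-682 + 85² - 9*85)*(1 - 5) = (-682 + 7225 - 765)*(-4) = 5778*(-4) = -23112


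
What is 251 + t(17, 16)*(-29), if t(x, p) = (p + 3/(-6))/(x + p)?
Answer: 15667/66 ≈ 237.38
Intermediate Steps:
t(x, p) = (-1/2 + p)/(p + x) (t(x, p) = (p + 3*(-1/6))/(p + x) = (p - 1/2)/(p + x) = (-1/2 + p)/(p + x))
251 + t(17, 16)*(-29) = 251 + ((-1/2 + 16)/(16 + 17))*(-29) = 251 + ((31/2)/33)*(-29) = 251 + ((1/33)*(31/2))*(-29) = 251 + (31/66)*(-29) = 251 - 899/66 = 15667/66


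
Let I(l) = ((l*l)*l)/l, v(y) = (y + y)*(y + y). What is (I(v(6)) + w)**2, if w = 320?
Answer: 443355136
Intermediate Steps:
v(y) = 4*y**2 (v(y) = (2*y)*(2*y) = 4*y**2)
I(l) = l**2 (I(l) = (l**2*l)/l = l**3/l = l**2)
(I(v(6)) + w)**2 = ((4*6**2)**2 + 320)**2 = ((4*36)**2 + 320)**2 = (144**2 + 320)**2 = (20736 + 320)**2 = 21056**2 = 443355136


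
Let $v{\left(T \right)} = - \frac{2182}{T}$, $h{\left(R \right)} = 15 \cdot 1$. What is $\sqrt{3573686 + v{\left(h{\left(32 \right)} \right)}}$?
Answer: $\frac{2 \sqrt{201011655}}{15} \approx 1890.4$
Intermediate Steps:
$h{\left(R \right)} = 15$
$\sqrt{3573686 + v{\left(h{\left(32 \right)} \right)}} = \sqrt{3573686 - \frac{2182}{15}} = \sqrt{\frac{53603108}{15}} = \frac{2 \sqrt{201011655}}{15}$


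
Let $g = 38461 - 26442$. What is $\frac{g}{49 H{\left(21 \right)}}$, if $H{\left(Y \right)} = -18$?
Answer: $- \frac{1717}{126} \approx -13.627$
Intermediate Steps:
$g = 12019$
$\frac{g}{49 H{\left(21 \right)}} = \frac{12019}{49 \left(-18\right)} = \frac{12019}{-882} = 12019 \left(- \frac{1}{882}\right) = - \frac{1717}{126}$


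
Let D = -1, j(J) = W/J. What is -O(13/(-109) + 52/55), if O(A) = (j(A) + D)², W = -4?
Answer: -837118489/24532209 ≈ -34.123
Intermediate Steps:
j(J) = -4/J
O(A) = (-1 - 4/A)² (O(A) = (-4/A - 1)² = (-1 - 4/A)²)
-O(13/(-109) + 52/55) = -(4 + (13/(-109) + 52/55))²/(13/(-109) + 52/55)² = -(4 + (13*(-1/109) + 52*(1/55)))²/(13*(-1/109) + 52*(1/55))² = -(4 + (-13/109 + 52/55))²/(-13/109 + 52/55)² = -(4 + 4953/5995)²/(4953/5995)² = -35940025*(28933/5995)²/24532209 = -35940025*837118489/(24532209*35940025) = -1*837118489/24532209 = -837118489/24532209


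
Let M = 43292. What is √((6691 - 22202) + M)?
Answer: √27781 ≈ 166.68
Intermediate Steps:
√((6691 - 22202) + M) = √((6691 - 22202) + 43292) = √(-15511 + 43292) = √27781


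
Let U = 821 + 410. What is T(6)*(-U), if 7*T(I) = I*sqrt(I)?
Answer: -7386*sqrt(6)/7 ≈ -2584.6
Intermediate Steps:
T(I) = I**(3/2)/7 (T(I) = (I*sqrt(I))/7 = I**(3/2)/7)
U = 1231
T(6)*(-U) = (6**(3/2)/7)*(-1*1231) = ((6*sqrt(6))/7)*(-1231) = (6*sqrt(6)/7)*(-1231) = -7386*sqrt(6)/7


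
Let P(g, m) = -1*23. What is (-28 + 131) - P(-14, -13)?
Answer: 126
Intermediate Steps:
P(g, m) = -23
(-28 + 131) - P(-14, -13) = (-28 + 131) - 1*(-23) = 103 + 23 = 126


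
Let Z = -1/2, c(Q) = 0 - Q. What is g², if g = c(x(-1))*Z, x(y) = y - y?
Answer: 0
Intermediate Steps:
x(y) = 0
c(Q) = -Q
Z = -½ (Z = -1/2 = -1*½ = -½ ≈ -0.50000)
g = 0 (g = -1*0*(-½) = 0*(-½) = 0)
g² = 0² = 0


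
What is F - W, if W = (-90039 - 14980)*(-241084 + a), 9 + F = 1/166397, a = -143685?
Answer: -6723779231001139/166397 ≈ -4.0408e+10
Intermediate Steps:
F = -1497572/166397 (F = -9 + 1/166397 = -1497572/166397 ≈ -9.0000)
W = 40408055611 (W = (-90039 - 14980)*(-241084 - 143685) = -105019*(-384769) = 40408055611)
F - W = -1497572/166397 - 1*40408055611 = -1497572/166397 - 40408055611 = -6723779231001139/166397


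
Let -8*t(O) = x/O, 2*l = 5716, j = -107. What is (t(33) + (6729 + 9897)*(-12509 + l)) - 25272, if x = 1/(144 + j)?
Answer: -1567595970865/9768 ≈ -1.6048e+8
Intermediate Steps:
l = 2858 (l = (½)*5716 = 2858)
x = 1/37 (x = 1/(144 - 107) = 1/37 ≈ 0.027027)
t(O) = -1/(296*O)
(t(33) + (6729 + 9897)*(-12509 + l)) - 25272 = (-1/296/33 + (6729 + 9897)*(-12509 + 2858)) - 25272 = (-1/296*1/33 + 16626*(-9651)) - 25272 = (-1/9768 - 160457526) - 25272 = -1567349113969/9768 - 25272 = -1567595970865/9768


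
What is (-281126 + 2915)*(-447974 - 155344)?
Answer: 167849704098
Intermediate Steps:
(-281126 + 2915)*(-447974 - 155344) = -278211*(-603318) = 167849704098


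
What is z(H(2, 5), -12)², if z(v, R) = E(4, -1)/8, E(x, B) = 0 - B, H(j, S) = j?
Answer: 1/64 ≈ 0.015625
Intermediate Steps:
E(x, B) = -B
z(v, R) = ⅛ (z(v, R) = -1*(-1)/8 = 1*(⅛) = ⅛)
z(H(2, 5), -12)² = (⅛)² = 1/64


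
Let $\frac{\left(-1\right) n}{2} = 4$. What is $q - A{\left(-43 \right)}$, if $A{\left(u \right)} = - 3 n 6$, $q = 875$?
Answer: $731$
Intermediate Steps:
$n = -8$ ($n = \left(-2\right) 4 = -8$)
$A{\left(u \right)} = 144$ ($A{\left(u \right)} = \left(-3\right) \left(-8\right) 6 = 24 \cdot 6 = 144$)
$q - A{\left(-43 \right)} = 875 - 144 = 731$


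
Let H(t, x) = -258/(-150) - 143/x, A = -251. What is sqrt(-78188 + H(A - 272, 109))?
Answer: 2*I*sqrt(5805917373)/545 ≈ 279.62*I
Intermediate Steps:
H(t, x) = 43/25 - 143/x (H(t, x) = -258*(-1/150) - 143/x = 43/25 - 143/x)
sqrt(-78188 + H(A - 272, 109)) = sqrt(-78188 + (43/25 - 143/109)) = sqrt(-78188 + 1112/2725) = sqrt(-213061188/2725) = 2*I*sqrt(5805917373)/545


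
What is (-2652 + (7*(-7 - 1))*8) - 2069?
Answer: -5169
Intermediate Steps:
(-2652 + (7*(-7 - 1))*8) - 2069 = (-2652 + (7*(-8))*8) - 2069 = (-2652 - 56*8) - 2069 = (-2652 - 448) - 2069 = -3100 - 2069 = -5169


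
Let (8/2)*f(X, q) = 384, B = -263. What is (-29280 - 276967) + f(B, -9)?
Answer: -306151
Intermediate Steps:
f(X, q) = 96 (f(X, q) = (¼)*384 = 96)
(-29280 - 276967) + f(B, -9) = (-29280 - 276967) + 96 = -306247 + 96 = -306151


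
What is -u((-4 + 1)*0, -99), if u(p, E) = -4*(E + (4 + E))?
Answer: -776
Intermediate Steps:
u(p, E) = -16 - 8*E (u(p, E) = -4*(4 + 2*E) = -16 - 8*E)
-u((-4 + 1)*0, -99) = -(-16 - 8*(-99)) = -(-16 + 792) = -1*776 = -776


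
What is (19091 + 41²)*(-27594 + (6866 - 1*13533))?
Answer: -711669492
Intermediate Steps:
(19091 + 41²)*(-27594 + (6866 - 1*13533)) = (19091 + 1681)*(-27594 + (6866 - 13533)) = 20772*(-27594 - 6667) = 20772*(-34261) = -711669492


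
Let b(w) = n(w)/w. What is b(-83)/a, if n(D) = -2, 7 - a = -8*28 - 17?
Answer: 1/10292 ≈ 9.7163e-5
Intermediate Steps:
a = 248 (a = 7 - (-8*28 - 17) = 7 - (-224 - 17) = 7 - 1*(-241) = 7 + 241 = 248)
b(w) = -2/w
b(-83)/a = -2/(-83)/248 = -2*(-1/83)*(1/248) = (2/83)*(1/248) = 1/10292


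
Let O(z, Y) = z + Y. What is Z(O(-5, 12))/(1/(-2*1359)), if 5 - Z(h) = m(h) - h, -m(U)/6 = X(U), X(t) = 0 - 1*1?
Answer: -16308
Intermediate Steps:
X(t) = -1 (X(t) = 0 - 1 = -1)
m(U) = 6 (m(U) = -6*(-1) = 6)
O(z, Y) = Y + z
Z(h) = -1 + h (Z(h) = 5 - (6 - h) = 5 + (-6 + h) = -1 + h)
Z(O(-5, 12))/(1/(-2*1359)) = (-1 + (12 - 5))/(1/(-2*1359)) = (-1 + 7)/(1/(-2718)) = 6/(-1/2718) = 6*(-2718) = -16308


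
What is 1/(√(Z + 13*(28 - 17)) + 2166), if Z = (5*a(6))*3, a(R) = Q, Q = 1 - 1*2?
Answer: 1083/2345714 - 2*√2/1172857 ≈ 0.00045928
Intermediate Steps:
Q = -1 (Q = 1 - 2 = -1)
a(R) = -1
Z = -15 (Z = (5*(-1))*3 = -5*3 = -15)
1/(√(Z + 13*(28 - 17)) + 2166) = 1/(√(-15 + 13*(28 - 17)) + 2166) = 1/(√(-15 + 13*11) + 2166) = 1/(√(-15 + 143) + 2166) = 1/(√128 + 2166) = 1/(8*√2 + 2166) = 1/(2166 + 8*√2)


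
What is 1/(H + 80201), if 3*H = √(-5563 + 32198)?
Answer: 721809/57889776974 - 3*√26635/57889776974 ≈ 1.2460e-5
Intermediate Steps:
H = √26635/3 (H = √(-5563 + 32198)/3 = √26635/3 ≈ 54.401)
1/(H + 80201) = 1/(√26635/3 + 80201) = 1/(80201 + √26635/3)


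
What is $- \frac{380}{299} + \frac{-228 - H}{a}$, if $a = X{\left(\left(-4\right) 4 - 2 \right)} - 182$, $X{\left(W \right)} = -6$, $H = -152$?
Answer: $- \frac{12179}{14053} \approx -0.86665$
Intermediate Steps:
$a = -188$ ($a = -6 - 182 = -188$)
$- \frac{380}{299} + \frac{-228 - H}{a} = - \frac{380}{299} + \frac{-228 - -152}{-188} = \left(-380\right) \frac{1}{299} + \left(-228 + 152\right) \left(- \frac{1}{188}\right) = - \frac{380}{299} - - \frac{19}{47} = - \frac{380}{299} + \frac{19}{47} = - \frac{12179}{14053}$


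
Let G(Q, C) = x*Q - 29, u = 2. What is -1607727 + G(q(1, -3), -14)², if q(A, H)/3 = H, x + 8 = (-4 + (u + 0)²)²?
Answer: -1605878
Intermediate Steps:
x = -8 (x = -8 + (-4 + (2 + 0)²)² = -8 + (-4 + 2²)² = -8 + (-4 + 4)² = -8 + 0² = -8 + 0 = -8)
q(A, H) = 3*H
G(Q, C) = -29 - 8*Q (G(Q, C) = -8*Q - 29 = -29 - 8*Q)
-1607727 + G(q(1, -3), -14)² = -1607727 + (-29 - 24*(-3))² = -1607727 + (-29 - 8*(-9))² = -1607727 + (-29 + 72)² = -1607727 + 43² = -1607727 + 1849 = -1605878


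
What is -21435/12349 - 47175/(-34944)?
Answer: -55486855/143841152 ≈ -0.38575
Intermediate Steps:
-21435/12349 - 47175/(-34944) = -21435*1/12349 - 47175*(-1/34944) = -21435/12349 + 15725/11648 = -55486855/143841152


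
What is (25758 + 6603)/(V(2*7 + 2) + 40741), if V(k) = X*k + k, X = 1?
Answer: 10787/13591 ≈ 0.79369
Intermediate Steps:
V(k) = 2*k (V(k) = 1*k + k = k + k = 2*k)
(25758 + 6603)/(V(2*7 + 2) + 40741) = (25758 + 6603)/(2*(2*7 + 2) + 40741) = 32361/(2*(14 + 2) + 40741) = 32361/(2*16 + 40741) = 32361/(32 + 40741) = 32361/40773 = 32361*(1/40773) = 10787/13591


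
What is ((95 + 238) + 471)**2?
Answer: 646416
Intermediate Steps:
((95 + 238) + 471)**2 = (333 + 471)**2 = 804**2 = 646416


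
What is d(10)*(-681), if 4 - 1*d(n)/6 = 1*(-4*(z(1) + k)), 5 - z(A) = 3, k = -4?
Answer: 16344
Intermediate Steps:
z(A) = 2 (z(A) = 5 - 1*3 = 5 - 3 = 2)
d(n) = -24 (d(n) = 24 - 6*(-4*(2 - 4)) = 24 - 6*(-4*(-2)) = 24 - 6*8 = 24 - 48 = -24)
d(10)*(-681) = -24*(-681) = 16344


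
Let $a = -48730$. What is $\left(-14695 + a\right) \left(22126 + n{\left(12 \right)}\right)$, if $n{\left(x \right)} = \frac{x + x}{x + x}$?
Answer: $-1403404975$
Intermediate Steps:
$n{\left(x \right)} = 1$ ($n{\left(x \right)} = \frac{2 x}{2 x} = 2 x \frac{1}{2 x} = 1$)
$\left(-14695 + a\right) \left(22126 + n{\left(12 \right)}\right) = \left(-14695 - 48730\right) \left(22126 + 1\right) = \left(-63425\right) 22127 = -1403404975$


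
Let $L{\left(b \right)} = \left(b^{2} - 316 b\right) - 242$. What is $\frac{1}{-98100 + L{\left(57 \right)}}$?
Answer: $- \frac{1}{113105} \approx -8.8413 \cdot 10^{-6}$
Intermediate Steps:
$L{\left(b \right)} = -242 + b^{2} - 316 b$
$\frac{1}{-98100 + L{\left(57 \right)}} = \frac{1}{-98100 - \left(18254 - 3249\right)} = \frac{1}{-98100 - 15005} = \frac{1}{-113105} = - \frac{1}{113105}$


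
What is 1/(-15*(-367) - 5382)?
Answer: 1/123 ≈ 0.0081301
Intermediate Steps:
1/(-15*(-367) - 5382) = 1/(5505 - 5382) = 1/123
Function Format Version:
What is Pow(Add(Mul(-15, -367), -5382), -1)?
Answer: Rational(1, 123) ≈ 0.0081301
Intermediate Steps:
Pow(Add(Mul(-15, -367), -5382), -1) = Pow(Add(5505, -5382), -1) = Pow(123, -1) = Rational(1, 123)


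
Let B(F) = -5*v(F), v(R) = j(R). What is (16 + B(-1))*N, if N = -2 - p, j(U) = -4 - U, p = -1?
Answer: -31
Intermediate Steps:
v(R) = -4 - R
B(F) = 20 + 5*F (B(F) = -5*(-4 - F) = 20 + 5*F)
N = -1 (N = -2 - 1*(-1) = -2 + 1 = -1)
(16 + B(-1))*N = (16 + (20 + 5*(-1)))*(-1) = (16 + (20 - 5))*(-1) = (16 + 15)*(-1) = 31*(-1) = -31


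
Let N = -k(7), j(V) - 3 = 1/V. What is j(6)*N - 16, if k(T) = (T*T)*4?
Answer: -1910/3 ≈ -636.67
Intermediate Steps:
k(T) = 4*T² (k(T) = T²*4 = 4*T²)
j(V) = 3 + 1/V
N = -196 (N = -4*7² = -4*49 = -1*196 = -196)
j(6)*N - 16 = (3 + 1/6)*(-196) - 16 = (3 + ⅙)*(-196) - 16 = (19/6)*(-196) - 16 = -1862/3 - 16 = -1910/3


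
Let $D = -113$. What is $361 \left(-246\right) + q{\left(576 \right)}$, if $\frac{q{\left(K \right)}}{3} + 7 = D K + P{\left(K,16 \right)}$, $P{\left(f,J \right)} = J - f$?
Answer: $-285771$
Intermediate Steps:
$q{\left(K \right)} = 27 - 342 K$ ($q{\left(K \right)} = -21 + 3 \left(- 113 K - \left(-16 + K\right)\right) = -21 + 3 \left(16 - 114 K\right) = -21 - \left(-48 + 342 K\right) = 27 - 342 K$)
$361 \left(-246\right) + q{\left(576 \right)} = 361 \left(-246\right) + \left(27 - 196992\right) = -88806 + \left(27 - 196992\right) = -88806 - 196965 = -285771$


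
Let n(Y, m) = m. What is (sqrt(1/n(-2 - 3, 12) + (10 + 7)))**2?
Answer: 205/12 ≈ 17.083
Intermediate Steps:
(sqrt(1/n(-2 - 3, 12) + (10 + 7)))**2 = (sqrt(1/12 + (10 + 7)))**2 = (sqrt(1/12 + 17))**2 = (sqrt(205/12))**2 = (sqrt(615)/6)**2 = 205/12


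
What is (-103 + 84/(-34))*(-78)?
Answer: 139854/17 ≈ 8226.7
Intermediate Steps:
(-103 + 84/(-34))*(-78) = (-103 + 84*(-1/34))*(-78) = (-103 - 42/17)*(-78) = -1793/17*(-78) = 139854/17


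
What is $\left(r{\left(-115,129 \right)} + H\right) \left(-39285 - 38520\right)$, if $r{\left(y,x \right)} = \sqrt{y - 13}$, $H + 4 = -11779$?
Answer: $916776315 - 622440 i \sqrt{2} \approx 9.1678 \cdot 10^{8} - 8.8026 \cdot 10^{5} i$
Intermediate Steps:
$H = -11783$ ($H = -4 - 11779 = -11783$)
$r{\left(y,x \right)} = \sqrt{-13 + y}$
$\left(r{\left(-115,129 \right)} + H\right) \left(-39285 - 38520\right) = \left(\sqrt{-13 - 115} - 11783\right) \left(-39285 - 38520\right) = \left(\sqrt{-128} - 11783\right) \left(-77805\right) = \left(8 i \sqrt{2} - 11783\right) \left(-77805\right) = \left(-11783 + 8 i \sqrt{2}\right) \left(-77805\right) = 916776315 - 622440 i \sqrt{2}$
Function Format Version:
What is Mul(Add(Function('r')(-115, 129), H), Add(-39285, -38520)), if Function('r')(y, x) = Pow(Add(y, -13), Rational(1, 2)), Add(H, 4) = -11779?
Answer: Add(916776315, Mul(-622440, I, Pow(2, Rational(1, 2)))) ≈ Add(9.1678e+8, Mul(-8.8026e+5, I))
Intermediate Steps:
H = -11783 (H = Add(-4, -11779) = -11783)
Function('r')(y, x) = Pow(Add(-13, y), Rational(1, 2))
Mul(Add(Function('r')(-115, 129), H), Add(-39285, -38520)) = Mul(Add(Pow(Add(-13, -115), Rational(1, 2)), -11783), Add(-39285, -38520)) = Mul(Add(Pow(-128, Rational(1, 2)), -11783), -77805) = Mul(Add(Mul(8, I, Pow(2, Rational(1, 2))), -11783), -77805) = Mul(Add(-11783, Mul(8, I, Pow(2, Rational(1, 2)))), -77805) = Add(916776315, Mul(-622440, I, Pow(2, Rational(1, 2))))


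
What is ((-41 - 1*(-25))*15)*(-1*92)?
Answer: 22080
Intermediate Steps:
((-41 - 1*(-25))*15)*(-1*92) = ((-41 + 25)*15)*(-92) = -16*15*(-92) = -240*(-92) = 22080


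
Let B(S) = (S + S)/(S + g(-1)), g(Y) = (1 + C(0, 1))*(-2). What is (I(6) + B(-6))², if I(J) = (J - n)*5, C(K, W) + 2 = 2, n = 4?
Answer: 529/4 ≈ 132.25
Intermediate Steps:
C(K, W) = 0 (C(K, W) = -2 + 2 = 0)
I(J) = -20 + 5*J (I(J) = (J - 1*4)*5 = (J - 4)*5 = (-4 + J)*5 = -20 + 5*J)
g(Y) = -2 (g(Y) = (1 + 0)*(-2) = 1*(-2) = -2)
B(S) = 2*S/(-2 + S) (B(S) = (S + S)/(S - 2) = (2*S)/(-2 + S) = 2*S/(-2 + S))
(I(6) + B(-6))² = ((-20 + 5*6) + 2*(-6)/(-2 - 6))² = ((-20 + 30) + 2*(-6)/(-8))² = (10 + 2*(-6)*(-⅛))² = (10 + 3/2)² = (23/2)² = 529/4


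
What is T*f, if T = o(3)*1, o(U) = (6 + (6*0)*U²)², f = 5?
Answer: 180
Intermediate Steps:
o(U) = 36 (o(U) = (6 + 0*U²)² = (6 + 0)² = 6² = 36)
T = 36 (T = 36*1 = 36)
T*f = 36*5 = 180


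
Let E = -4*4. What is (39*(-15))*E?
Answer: 9360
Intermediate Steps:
E = -16
(39*(-15))*E = (39*(-15))*(-16) = -585*(-16) = 9360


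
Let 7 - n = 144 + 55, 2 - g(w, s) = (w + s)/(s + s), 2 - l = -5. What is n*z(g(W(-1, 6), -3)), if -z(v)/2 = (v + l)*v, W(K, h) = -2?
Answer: 10976/3 ≈ 3658.7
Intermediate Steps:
l = 7 (l = 2 - 1*(-5) = 2 + 5 = 7)
g(w, s) = 2 - (s + w)/(2*s) (g(w, s) = 2 - (w + s)/(s + s) = 2 - (s + w)/(2*s))
n = -192 (n = 7 - (144 + 55) = 7 - 1*199 = 7 - 199 = -192)
z(v) = -2*v*(7 + v) (z(v) = -2*(v + 7)*v = -2*(7 + v)*v = -2*v*(7 + v))
n*z(g(W(-1, 6), -3)) = -(-384)*(½)*(-1*(-2) + 3*(-3))/(-3)*(7 + (½)*(-1*(-2) + 3*(-3))/(-3)) = -(-384)*(½)*(-⅓)*(2 - 9)*(7 + (½)*(-⅓)*(2 - 9)) = -(-384)*(½)*(-⅓)*(-7)*(7 + (½)*(-⅓)*(-7)) = -(-384)*7*(7 + 7/6)/6 = -(-384)*7*49/(6*6) = -192*(-343/18) = 10976/3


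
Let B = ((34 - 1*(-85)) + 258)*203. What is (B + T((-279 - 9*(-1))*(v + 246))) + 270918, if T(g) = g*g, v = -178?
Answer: 337437049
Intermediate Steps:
T(g) = g**2
B = 76531 (B = ((34 + 85) + 258)*203 = (119 + 258)*203 = 377*203 = 76531)
(B + T((-279 - 9*(-1))*(v + 246))) + 270918 = (76531 + ((-279 - 9*(-1))*(-178 + 246))**2) + 270918 = (76531 + ((-279 + 9)*68)**2) + 270918 = (76531 + (-270*68)**2) + 270918 = (76531 + (-18360)**2) + 270918 = (76531 + 337089600) + 270918 = 337166131 + 270918 = 337437049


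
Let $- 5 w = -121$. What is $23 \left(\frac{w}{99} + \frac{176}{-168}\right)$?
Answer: $- \frac{5819}{315} \approx -18.473$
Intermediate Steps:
$w = \frac{121}{5}$ ($w = \left(- \frac{1}{5}\right) \left(-121\right) = \frac{121}{5} \approx 24.2$)
$23 \left(\frac{w}{99} + \frac{176}{-168}\right) = 23 \left(\frac{121}{5 \cdot 99} + \frac{176}{-168}\right) = 23 \left(\frac{121}{5} \cdot \frac{1}{99} + 176 \left(- \frac{1}{168}\right)\right) = 23 \left(\frac{11}{45} - \frac{22}{21}\right) = 23 \left(- \frac{253}{315}\right) = - \frac{5819}{315}$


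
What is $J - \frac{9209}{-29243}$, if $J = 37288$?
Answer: $\frac{1090422193}{29243} \approx 37288.0$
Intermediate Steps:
$J - \frac{9209}{-29243} = 37288 - \frac{9209}{-29243} = 37288 - - \frac{9209}{29243} = 37288 + \frac{9209}{29243} = \frac{1090422193}{29243}$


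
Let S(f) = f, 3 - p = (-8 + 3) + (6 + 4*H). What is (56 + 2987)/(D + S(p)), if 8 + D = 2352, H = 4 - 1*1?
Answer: 3043/2334 ≈ 1.3038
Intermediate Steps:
H = 3 (H = 4 - 1 = 3)
D = 2344 (D = -8 + 2352 = 2344)
p = -10 (p = 3 - ((-8 + 3) + (6 + 4*3)) = 3 - (-5 + (6 + 12)) = 3 - (-5 + 18) = 3 - 1*13 = 3 - 13 = -10)
(56 + 2987)/(D + S(p)) = (56 + 2987)/(2344 - 10) = 3043/2334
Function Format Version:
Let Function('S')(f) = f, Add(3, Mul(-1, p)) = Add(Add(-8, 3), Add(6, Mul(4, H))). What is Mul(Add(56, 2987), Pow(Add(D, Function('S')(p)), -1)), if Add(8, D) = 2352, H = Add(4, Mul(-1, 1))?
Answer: Rational(3043, 2334) ≈ 1.3038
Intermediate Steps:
H = 3 (H = Add(4, -1) = 3)
D = 2344 (D = Add(-8, 2352) = 2344)
p = -10 (p = Add(3, Mul(-1, Add(Add(-8, 3), Add(6, Mul(4, 3))))) = Add(3, Mul(-1, Add(-5, Add(6, 12)))) = Add(3, Mul(-1, Add(-5, 18))) = Add(3, Mul(-1, 13)) = Add(3, -13) = -10)
Mul(Add(56, 2987), Pow(Add(D, Function('S')(p)), -1)) = Mul(Add(56, 2987), Pow(Add(2344, -10), -1)) = Mul(3043, Pow(2334, -1)) = Mul(3043, Rational(1, 2334)) = Rational(3043, 2334)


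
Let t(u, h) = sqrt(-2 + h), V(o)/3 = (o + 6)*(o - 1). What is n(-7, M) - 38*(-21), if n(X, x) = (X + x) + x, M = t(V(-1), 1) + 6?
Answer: 803 + 2*I ≈ 803.0 + 2.0*I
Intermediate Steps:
V(o) = 3*(-1 + o)*(6 + o) (V(o) = 3*((o + 6)*(o - 1)) = 3*((6 + o)*(-1 + o)) = 3*((-1 + o)*(6 + o)) = 3*(-1 + o)*(6 + o))
M = 6 + I (M = sqrt(-2 + 1) + 6 = sqrt(-1) + 6 = I + 6 = 6 + I ≈ 6.0 + 1.0*I)
n(X, x) = X + 2*x
n(-7, M) - 38*(-21) = (-7 + 2*(6 + I)) - 38*(-21) = (-7 + (12 + 2*I)) + 798 = (5 + 2*I) + 798 = 803 + 2*I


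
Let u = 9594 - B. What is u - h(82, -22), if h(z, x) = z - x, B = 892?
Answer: 8598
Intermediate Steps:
u = 8702 (u = 9594 - 1*892 = 9594 - 892 = 8702)
u - h(82, -22) = 8702 - (82 - 1*(-22)) = 8702 - (82 + 22) = 8702 - 1*104 = 8702 - 104 = 8598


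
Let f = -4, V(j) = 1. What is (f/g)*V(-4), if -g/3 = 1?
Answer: 4/3 ≈ 1.3333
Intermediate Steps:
g = -3 (g = -3*1 = -3)
(f/g)*V(-4) = (-4/(-3))*1 = -1/3*(-4)*1 = (4/3)*1 = 4/3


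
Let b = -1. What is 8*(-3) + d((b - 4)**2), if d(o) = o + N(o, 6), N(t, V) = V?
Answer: 7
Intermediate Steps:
d(o) = 6 + o (d(o) = o + 6 = 6 + o)
8*(-3) + d((b - 4)**2) = 8*(-3) + (6 + (-1 - 4)**2) = -24 + (6 + (-5)**2) = -24 + (6 + 25) = -24 + 31 = 7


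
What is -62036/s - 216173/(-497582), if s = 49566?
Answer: -10076583017/12331574706 ≈ -0.81714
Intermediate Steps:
-62036/s - 216173/(-497582) = -62036/49566 - 216173/(-497582) = -62036*1/49566 - 216173*(-1/497582) = -31018/24783 + 216173/497582 = -10076583017/12331574706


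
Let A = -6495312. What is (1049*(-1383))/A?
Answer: 483589/2165104 ≈ 0.22336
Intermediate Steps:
(1049*(-1383))/A = (1049*(-1383))/(-6495312) = -1450767*(-1/6495312) = 483589/2165104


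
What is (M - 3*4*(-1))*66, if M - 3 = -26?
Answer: -726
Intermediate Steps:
M = -23 (M = 3 - 26 = -23)
(M - 3*4*(-1))*66 = (-23 - 3*4*(-1))*66 = (-23 - 12*(-1))*66 = (-23 + 12)*66 = -11*66 = -726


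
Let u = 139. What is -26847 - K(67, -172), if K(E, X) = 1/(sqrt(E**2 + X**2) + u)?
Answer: -396046805/14752 - sqrt(34073)/14752 ≈ -26847.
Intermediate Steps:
K(E, X) = 1/(139 + sqrt(E**2 + X**2)) (K(E, X) = 1/(sqrt(E**2 + X**2) + 139) = 1/(139 + sqrt(E**2 + X**2)))
-26847 - K(67, -172) = -26847 - 1/(139 + sqrt(67**2 + (-172)**2)) = -26847 - 1/(139 + sqrt(4489 + 29584)) = -26847 - 1/(139 + sqrt(34073))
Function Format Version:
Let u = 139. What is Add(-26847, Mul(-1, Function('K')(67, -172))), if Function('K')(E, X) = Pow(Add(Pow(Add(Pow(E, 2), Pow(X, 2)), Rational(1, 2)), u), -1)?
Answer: Add(Rational(-396046805, 14752), Mul(Rational(-1, 14752), Pow(34073, Rational(1, 2)))) ≈ -26847.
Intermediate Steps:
Function('K')(E, X) = Pow(Add(139, Pow(Add(Pow(E, 2), Pow(X, 2)), Rational(1, 2))), -1) (Function('K')(E, X) = Pow(Add(Pow(Add(Pow(E, 2), Pow(X, 2)), Rational(1, 2)), 139), -1) = Pow(Add(139, Pow(Add(Pow(E, 2), Pow(X, 2)), Rational(1, 2))), -1))
Add(-26847, Mul(-1, Function('K')(67, -172))) = Add(-26847, Mul(-1, Pow(Add(139, Pow(Add(Pow(67, 2), Pow(-172, 2)), Rational(1, 2))), -1))) = Add(-26847, Mul(-1, Pow(Add(139, Pow(Add(4489, 29584), Rational(1, 2))), -1))) = Add(-26847, Mul(-1, Pow(Add(139, Pow(34073, Rational(1, 2))), -1)))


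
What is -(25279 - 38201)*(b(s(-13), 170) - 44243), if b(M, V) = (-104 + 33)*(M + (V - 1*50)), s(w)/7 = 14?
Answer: -771714762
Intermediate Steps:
s(w) = 98 (s(w) = 7*14 = 98)
b(M, V) = 3550 - 71*M - 71*V (b(M, V) = -71*(M + (V - 50)) = -71*(M + (-50 + V)) = -71*(-50 + M + V) = 3550 - 71*M - 71*V)
-(25279 - 38201)*(b(s(-13), 170) - 44243) = -(25279 - 38201)*((3550 - 71*98 - 71*170) - 44243) = -(-12922)*((3550 - 6958 - 12070) - 44243) = -(-12922)*(-15478 - 44243) = -(-12922)*(-59721) = -1*771714762 = -771714762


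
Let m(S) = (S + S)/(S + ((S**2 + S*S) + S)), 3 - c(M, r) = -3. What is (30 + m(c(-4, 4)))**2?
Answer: 44521/49 ≈ 908.59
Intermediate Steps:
c(M, r) = 6 (c(M, r) = 3 - 1*(-3) = 3 + 3 = 6)
m(S) = 2*S/(2*S + 2*S**2) (m(S) = (2*S)/(S + ((S**2 + S**2) + S)) = (2*S)/(S + (2*S**2 + S)) = (2*S)/(S + (S + 2*S**2)) = (2*S)/(2*S + 2*S**2) = 2*S/(2*S + 2*S**2))
(30 + m(c(-4, 4)))**2 = (30 + 1/(1 + 6))**2 = (30 + 1/7)**2 = (211/7)**2 = 44521/49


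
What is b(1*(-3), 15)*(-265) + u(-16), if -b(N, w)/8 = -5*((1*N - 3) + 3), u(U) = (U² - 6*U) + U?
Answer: 32136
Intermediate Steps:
u(U) = U² - 5*U
b(N, w) = 40*N (b(N, w) = -(-40)*((1*N - 3) + 3) = -(-40)*((N - 3) + 3) = -(-40)*((-3 + N) + 3) = -(-40)*N = 40*N)
b(1*(-3), 15)*(-265) + u(-16) = (40*(1*(-3)))*(-265) - 16*(-5 - 16) = (40*(-3))*(-265) - 16*(-21) = -120*(-265) + 336 = 31800 + 336 = 32136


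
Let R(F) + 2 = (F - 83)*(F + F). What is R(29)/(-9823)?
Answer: 3134/9823 ≈ 0.31905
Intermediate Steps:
R(F) = -2 + 2*F*(-83 + F) (R(F) = -2 + (F - 83)*(F + F) = -2 + (-83 + F)*(2*F) = -2 + 2*F*(-83 + F))
R(29)/(-9823) = (-2 - 166*29 + 2*29**2)/(-9823) = (-2 - 4814 + 2*841)*(-1/9823) = (-2 - 4814 + 1682)*(-1/9823) = -3134*(-1/9823) = 3134/9823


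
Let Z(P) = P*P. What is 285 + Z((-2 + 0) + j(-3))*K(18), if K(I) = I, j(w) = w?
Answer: 735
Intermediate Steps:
Z(P) = P²
285 + Z((-2 + 0) + j(-3))*K(18) = 285 + ((-2 + 0) - 3)²*18 = 285 + (-2 - 3)²*18 = 285 + (-5)²*18 = 285 + 25*18 = 285 + 450 = 735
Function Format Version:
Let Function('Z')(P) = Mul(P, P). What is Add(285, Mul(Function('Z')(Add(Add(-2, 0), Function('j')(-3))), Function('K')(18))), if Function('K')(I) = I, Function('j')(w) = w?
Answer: 735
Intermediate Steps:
Function('Z')(P) = Pow(P, 2)
Add(285, Mul(Function('Z')(Add(Add(-2, 0), Function('j')(-3))), Function('K')(18))) = Add(285, Mul(Pow(Add(Add(-2, 0), -3), 2), 18)) = Add(285, Mul(Pow(Add(-2, -3), 2), 18)) = Add(285, Mul(Pow(-5, 2), 18)) = Add(285, Mul(25, 18)) = Add(285, 450) = 735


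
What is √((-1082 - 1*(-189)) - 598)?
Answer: I*√1491 ≈ 38.613*I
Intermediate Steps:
√((-1082 - 1*(-189)) - 598) = √((-1082 + 189) - 598) = √(-893 - 598) = √(-1491) = I*√1491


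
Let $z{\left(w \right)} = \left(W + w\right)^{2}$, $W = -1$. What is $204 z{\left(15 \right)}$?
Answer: $39984$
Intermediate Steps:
$z{\left(w \right)} = \left(-1 + w\right)^{2}$
$204 z{\left(15 \right)} = 204 \left(-1 + 15\right)^{2} = 204 \cdot 14^{2} = 204 \cdot 196 = 39984$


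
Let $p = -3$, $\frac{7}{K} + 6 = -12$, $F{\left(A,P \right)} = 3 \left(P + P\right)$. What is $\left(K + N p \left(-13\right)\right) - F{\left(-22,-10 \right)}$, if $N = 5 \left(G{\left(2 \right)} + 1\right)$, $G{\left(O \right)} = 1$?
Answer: $\frac{8093}{18} \approx 449.61$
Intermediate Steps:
$F{\left(A,P \right)} = 6 P$ ($F{\left(A,P \right)} = 3 \cdot 2 P = 6 P$)
$K = - \frac{7}{18}$ ($K = \frac{7}{-6 - 12} = \frac{7}{-18} = 7 \left(- \frac{1}{18}\right) = - \frac{7}{18} \approx -0.38889$)
$N = 10$ ($N = 5 \left(1 + 1\right) = 5 \cdot 2 = 10$)
$\left(K + N p \left(-13\right)\right) - F{\left(-22,-10 \right)} = \left(- \frac{7}{18} + 10 \left(-3\right) \left(-13\right)\right) - 6 \left(-10\right) = \left(- \frac{7}{18} - -390\right) - -60 = \left(- \frac{7}{18} + 390\right) + 60 = \frac{7013}{18} + 60 = \frac{8093}{18}$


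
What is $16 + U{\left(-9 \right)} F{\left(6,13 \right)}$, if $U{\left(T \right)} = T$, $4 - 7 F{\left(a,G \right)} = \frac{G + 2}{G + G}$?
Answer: $\frac{2111}{182} \approx 11.599$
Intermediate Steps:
$F{\left(a,G \right)} = \frac{4}{7} - \frac{2 + G}{14 G}$ ($F{\left(a,G \right)} = \frac{4}{7} - \frac{\left(G + 2\right) \frac{1}{G + G}}{7} = \frac{4}{7} - \frac{\left(2 + G\right) \frac{1}{2 G}}{7} = \frac{4}{7} - \frac{\frac{1}{2} \frac{1}{G} \left(2 + G\right)}{7} = \frac{4}{7} - \frac{2 + G}{14 G}$)
$16 + U{\left(-9 \right)} F{\left(6,13 \right)} = 16 - 9 \frac{-2 + 7 \cdot 13}{14 \cdot 13} = 16 - 9 \cdot \frac{1}{14} \cdot \frac{1}{13} \left(-2 + 91\right) = 16 - 9 \cdot \frac{1}{14} \cdot \frac{1}{13} \cdot 89 = 16 - \frac{801}{182} = \frac{2111}{182}$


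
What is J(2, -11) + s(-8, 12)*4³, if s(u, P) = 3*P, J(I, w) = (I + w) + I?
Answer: 2297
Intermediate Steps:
J(I, w) = w + 2*I
J(2, -11) + s(-8, 12)*4³ = (-11 + 2*2) + (3*12)*4³ = (-11 + 4) + 36*64 = -7 + 2304 = 2297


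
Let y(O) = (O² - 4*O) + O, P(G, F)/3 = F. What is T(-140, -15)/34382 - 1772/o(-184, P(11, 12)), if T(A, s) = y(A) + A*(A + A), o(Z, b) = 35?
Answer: -29426102/601685 ≈ -48.906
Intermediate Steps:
P(G, F) = 3*F
y(O) = O² - 3*O
T(A, s) = 2*A² + A*(-3 + A) (T(A, s) = A*(-3 + A) + A*(A + A) = A*(-3 + A) + A*(2*A) = A*(-3 + A) + 2*A² = 2*A² + A*(-3 + A))
T(-140, -15)/34382 - 1772/o(-184, P(11, 12)) = (3*(-140)*(-1 - 140))/34382 - 1772/35 = (3*(-140)*(-141))*(1/34382) - 1772*1/35 = 59220*(1/34382) - 1772/35 = 29610/17191 - 1772/35 = -29426102/601685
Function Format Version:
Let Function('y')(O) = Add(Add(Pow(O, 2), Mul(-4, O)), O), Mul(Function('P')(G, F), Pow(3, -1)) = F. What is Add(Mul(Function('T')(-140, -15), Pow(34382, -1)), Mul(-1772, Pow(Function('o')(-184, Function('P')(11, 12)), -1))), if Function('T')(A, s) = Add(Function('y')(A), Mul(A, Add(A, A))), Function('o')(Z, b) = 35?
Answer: Rational(-29426102, 601685) ≈ -48.906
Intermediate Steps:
Function('P')(G, F) = Mul(3, F)
Function('y')(O) = Add(Pow(O, 2), Mul(-3, O))
Function('T')(A, s) = Add(Mul(2, Pow(A, 2)), Mul(A, Add(-3, A))) (Function('T')(A, s) = Add(Mul(A, Add(-3, A)), Mul(A, Add(A, A))) = Add(Mul(A, Add(-3, A)), Mul(A, Mul(2, A))) = Add(Mul(A, Add(-3, A)), Mul(2, Pow(A, 2))) = Add(Mul(2, Pow(A, 2)), Mul(A, Add(-3, A))))
Add(Mul(Function('T')(-140, -15), Pow(34382, -1)), Mul(-1772, Pow(Function('o')(-184, Function('P')(11, 12)), -1))) = Add(Mul(Mul(3, -140, Add(-1, -140)), Pow(34382, -1)), Mul(-1772, Pow(35, -1))) = Add(Mul(Mul(3, -140, -141), Rational(1, 34382)), Mul(-1772, Rational(1, 35))) = Add(Mul(59220, Rational(1, 34382)), Rational(-1772, 35)) = Add(Rational(29610, 17191), Rational(-1772, 35)) = Rational(-29426102, 601685)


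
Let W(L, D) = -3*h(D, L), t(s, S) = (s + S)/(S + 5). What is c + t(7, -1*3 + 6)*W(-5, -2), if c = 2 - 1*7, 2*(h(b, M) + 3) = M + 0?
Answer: 125/8 ≈ 15.625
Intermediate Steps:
t(s, S) = (S + s)/(5 + S)
h(b, M) = -3 + M/2 (h(b, M) = -3 + (M + 0)/2 = -3 + M/2)
c = -5 (c = 2 - 7 = -5)
W(L, D) = 9 - 3*L/2 (W(L, D) = -3*(-3 + L/2) = 9 - 3*L/2)
c + t(7, -1*3 + 6)*W(-5, -2) = -5 + (((-1*3 + 6) + 7)/(5 + (-1*3 + 6)))*(9 - 3/2*(-5)) = -5 + (((-3 + 6) + 7)/(5 + (-3 + 6)))*(9 + 15/2) = -5 + ((3 + 7)/(5 + 3))*(33/2) = -5 + (10/8)*(33/2) = -5 + ((⅛)*10)*(33/2) = -5 + (5/4)*(33/2) = -5 + 165/8 = 125/8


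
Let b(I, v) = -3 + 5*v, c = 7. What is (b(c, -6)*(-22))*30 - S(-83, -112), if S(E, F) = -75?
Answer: 21855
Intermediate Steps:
(b(c, -6)*(-22))*30 - S(-83, -112) = ((-3 + 5*(-6))*(-22))*30 - 1*(-75) = ((-3 - 30)*(-22))*30 + 75 = -33*(-22)*30 + 75 = 726*30 + 75 = 21780 + 75 = 21855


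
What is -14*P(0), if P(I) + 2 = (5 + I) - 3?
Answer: 0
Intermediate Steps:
P(I) = I (P(I) = -2 + ((5 + I) - 3) = -2 + (2 + I) = I)
-14*P(0) = -14*0 = 0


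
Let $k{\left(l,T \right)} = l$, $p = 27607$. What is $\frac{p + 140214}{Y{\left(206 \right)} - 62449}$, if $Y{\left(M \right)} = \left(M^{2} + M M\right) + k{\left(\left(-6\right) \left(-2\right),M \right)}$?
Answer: $\frac{167821}{22435} \approx 7.4803$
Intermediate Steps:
$Y{\left(M \right)} = 12 + 2 M^{2}$ ($Y{\left(M \right)} = \left(M^{2} + M M\right) - -12 = \left(M^{2} + M^{2}\right) + 12 = 2 M^{2} + 12 = 12 + 2 M^{2}$)
$\frac{p + 140214}{Y{\left(206 \right)} - 62449} = \frac{27607 + 140214}{\left(12 + 2 \cdot 206^{2}\right) - 62449} = \frac{167821}{\left(12 + 2 \cdot 42436\right) - 62449} = \frac{167821}{\left(12 + 84872\right) - 62449} = \frac{167821}{84884 - 62449} = \frac{167821}{22435}$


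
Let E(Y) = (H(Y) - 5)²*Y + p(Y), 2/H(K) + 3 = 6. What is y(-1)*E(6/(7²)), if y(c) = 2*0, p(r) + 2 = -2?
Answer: 0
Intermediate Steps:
p(r) = -4 (p(r) = -2 - 2 = -4)
H(K) = ⅔ (H(K) = 2/(-3 + 6) = 2/3 = 2*(⅓) = ⅔)
y(c) = 0
E(Y) = -4 + 169*Y/9 (E(Y) = (⅔ - 5)²*Y - 4 = (-13/3)²*Y - 4 = 169*Y/9 - 4 = -4 + 169*Y/9)
y(-1)*E(6/(7²)) = 0*(-4 + 169*(6/(7²))/9) = 0*(-4 + 169*(6/49)/9) = 0*(-4 + 169*(6*(1/49))/9) = 0*(-4 + (169/9)*(6/49)) = 0*(-4 + 338/147) = 0*(-250/147) = 0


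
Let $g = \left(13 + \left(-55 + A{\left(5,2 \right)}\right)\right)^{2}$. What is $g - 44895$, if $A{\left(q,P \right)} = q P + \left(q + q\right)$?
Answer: $-44411$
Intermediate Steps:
$A{\left(q,P \right)} = 2 q + P q$ ($A{\left(q,P \right)} = P q + 2 q = 2 q + P q$)
$g = 484$ ($g = \left(13 - \left(55 - 5 \left(2 + 2\right)\right)\right)^{2} = \left(13 + \left(-55 + 5 \cdot 4\right)\right)^{2} = \left(13 + \left(-55 + 20\right)\right)^{2} = \left(13 - 35\right)^{2} = \left(-22\right)^{2} = 484$)
$g - 44895 = 484 - 44895 = -44411$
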